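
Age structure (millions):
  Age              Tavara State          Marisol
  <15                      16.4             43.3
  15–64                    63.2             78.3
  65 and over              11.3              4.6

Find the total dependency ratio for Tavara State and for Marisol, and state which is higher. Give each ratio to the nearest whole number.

Tavara State: (16.4 + 11.3) / 63.2 × 100 = 27.7 / 63.2 × 100 = 44
Marisol: (43.3 + 4.6) / 78.3 × 100 = 47.9 / 78.3 × 100 = 61

Tavara State: 44
Marisol: 61
Higher: Marisol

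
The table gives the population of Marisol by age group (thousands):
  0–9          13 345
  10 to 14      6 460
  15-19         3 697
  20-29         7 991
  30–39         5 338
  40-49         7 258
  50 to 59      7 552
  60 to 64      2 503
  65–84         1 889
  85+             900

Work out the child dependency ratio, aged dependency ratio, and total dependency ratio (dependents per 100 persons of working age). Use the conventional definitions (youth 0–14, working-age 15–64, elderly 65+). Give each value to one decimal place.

Youth dependency ratio: 57.7
Old-age dependency ratio: 8.1
Total dependency ratio: 65.8

0–14: 13 345 + 6 460 = 19 805
15–64: 3 697 + 7 991 + 5 338 + 7 258 + 7 552 + 2 503 = 34 339
65+: 1 889 + 900 = 2 789
Youth dependency ratio = 19 805 / 34 339 × 100 = 57.7
Old-age dependency ratio = 2 789 / 34 339 × 100 = 8.1
Total dependency ratio = (19 805 + 2 789) / 34 339 × 100 = 22 594 / 34 339 × 100 = 65.8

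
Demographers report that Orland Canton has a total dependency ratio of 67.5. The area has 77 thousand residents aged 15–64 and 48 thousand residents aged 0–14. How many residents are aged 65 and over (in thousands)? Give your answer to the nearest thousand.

Aged 65 and over: 4

Total dependency ratio = (youth + elderly) / working-age × 100
67.5 = (48 + E) / 77 × 100
⇒ 4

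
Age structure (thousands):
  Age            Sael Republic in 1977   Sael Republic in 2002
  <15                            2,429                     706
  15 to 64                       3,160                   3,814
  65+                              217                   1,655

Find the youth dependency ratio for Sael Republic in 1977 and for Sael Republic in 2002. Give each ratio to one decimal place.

Sael Republic in 1977: 76.9
Sael Republic in 2002: 18.5

Sael Republic in 1977: 2,429 / 3,160 × 100 = 76.9
Sael Republic in 2002: 706 / 3,814 × 100 = 18.5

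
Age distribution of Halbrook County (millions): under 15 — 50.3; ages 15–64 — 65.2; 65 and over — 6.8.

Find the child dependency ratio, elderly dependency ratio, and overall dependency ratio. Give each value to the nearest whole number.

Youth dependency ratio = 50.3 / 65.2 × 100 = 77
Old-age dependency ratio = 6.8 / 65.2 × 100 = 10
Total dependency ratio = (50.3 + 6.8) / 65.2 × 100 = 57.1 / 65.2 × 100 = 88

Youth dependency ratio: 77
Old-age dependency ratio: 10
Total dependency ratio: 88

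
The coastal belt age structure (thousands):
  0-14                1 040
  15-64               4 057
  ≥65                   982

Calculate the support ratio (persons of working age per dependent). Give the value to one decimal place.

Support ratio: 2.0

Support ratio = 4 057 / (1 040 + 982) = 4 057 / 2 022 = 2.0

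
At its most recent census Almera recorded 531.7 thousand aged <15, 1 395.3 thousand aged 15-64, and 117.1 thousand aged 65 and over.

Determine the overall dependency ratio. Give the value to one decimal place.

Total dependency ratio = (531.7 + 117.1) / 1 395.3 × 100 = 648.8 / 1 395.3 × 100 = 46.5

Total dependency ratio: 46.5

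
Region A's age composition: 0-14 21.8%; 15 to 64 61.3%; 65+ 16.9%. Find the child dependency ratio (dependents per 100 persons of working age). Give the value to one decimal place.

Youth dependency ratio = 21.8 / 61.3 × 100 = 35.6

Youth dependency ratio: 35.6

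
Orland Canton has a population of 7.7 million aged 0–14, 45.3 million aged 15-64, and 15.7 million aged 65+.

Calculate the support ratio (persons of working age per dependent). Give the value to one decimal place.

Support ratio: 1.9

Support ratio = 45.3 / (7.7 + 15.7) = 45.3 / 23.4 = 1.9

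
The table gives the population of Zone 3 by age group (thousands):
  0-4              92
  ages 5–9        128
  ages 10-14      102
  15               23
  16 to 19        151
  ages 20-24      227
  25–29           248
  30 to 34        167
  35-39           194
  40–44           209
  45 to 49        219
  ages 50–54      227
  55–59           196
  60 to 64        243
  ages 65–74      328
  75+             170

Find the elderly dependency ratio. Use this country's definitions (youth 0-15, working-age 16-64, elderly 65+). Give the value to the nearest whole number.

0–15: 92 + 128 + 102 + 23 = 345
16–64: 151 + 227 + 248 + 167 + 194 + 209 + 219 + 227 + 196 + 243 = 2081
65+: 328 + 170 = 498
Old-age dependency ratio = 498 / 2081 × 100 = 24

Old-age dependency ratio: 24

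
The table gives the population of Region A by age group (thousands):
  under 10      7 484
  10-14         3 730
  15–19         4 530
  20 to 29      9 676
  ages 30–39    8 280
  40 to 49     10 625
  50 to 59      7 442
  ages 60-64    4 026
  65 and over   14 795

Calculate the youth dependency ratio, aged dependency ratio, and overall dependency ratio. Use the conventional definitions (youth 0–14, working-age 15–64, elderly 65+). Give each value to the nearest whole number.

0–14: 7 484 + 3 730 = 11 214
15–64: 4 530 + 9 676 + 8 280 + 10 625 + 7 442 + 4 026 = 44 579
65+: 14 795
Youth dependency ratio = 11 214 / 44 579 × 100 = 25
Old-age dependency ratio = 14 795 / 44 579 × 100 = 33
Total dependency ratio = (11 214 + 14 795) / 44 579 × 100 = 26 009 / 44 579 × 100 = 58

Youth dependency ratio: 25
Old-age dependency ratio: 33
Total dependency ratio: 58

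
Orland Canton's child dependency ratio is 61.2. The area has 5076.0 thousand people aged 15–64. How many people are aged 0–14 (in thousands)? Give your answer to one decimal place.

Youth dependency ratio = youth / working-age × 100
61.2 = Y / 5076.0 × 100
⇒ 3106.5

Aged 0–14: 3106.5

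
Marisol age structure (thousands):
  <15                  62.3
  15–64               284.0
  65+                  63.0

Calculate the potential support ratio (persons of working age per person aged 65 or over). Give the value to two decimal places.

Potential support ratio = 284.0 / 63.0 = 4.51

Potential support ratio: 4.51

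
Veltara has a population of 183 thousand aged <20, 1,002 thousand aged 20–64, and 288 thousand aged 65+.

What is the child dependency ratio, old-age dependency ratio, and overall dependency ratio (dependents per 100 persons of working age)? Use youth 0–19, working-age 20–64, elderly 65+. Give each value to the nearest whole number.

Youth dependency ratio: 18
Old-age dependency ratio: 29
Total dependency ratio: 47

Youth dependency ratio = 183 / 1,002 × 100 = 18
Old-age dependency ratio = 288 / 1,002 × 100 = 29
Total dependency ratio = (183 + 288) / 1,002 × 100 = 471 / 1,002 × 100 = 47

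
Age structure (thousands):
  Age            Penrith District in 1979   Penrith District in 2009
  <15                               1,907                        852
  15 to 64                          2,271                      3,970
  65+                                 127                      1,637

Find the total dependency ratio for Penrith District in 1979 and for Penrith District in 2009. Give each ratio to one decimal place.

Penrith District in 1979: (1,907 + 127) / 2,271 × 100 = 2,034 / 2,271 × 100 = 89.6
Penrith District in 2009: (852 + 1,637) / 3,970 × 100 = 2,489 / 3,970 × 100 = 62.7

Penrith District in 1979: 89.6
Penrith District in 2009: 62.7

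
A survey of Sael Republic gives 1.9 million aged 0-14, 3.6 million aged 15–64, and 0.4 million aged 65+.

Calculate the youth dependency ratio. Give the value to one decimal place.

Youth dependency ratio: 52.8

Youth dependency ratio = 1.9 / 3.6 × 100 = 52.8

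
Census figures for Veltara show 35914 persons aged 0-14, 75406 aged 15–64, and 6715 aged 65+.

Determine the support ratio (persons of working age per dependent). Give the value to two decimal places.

Support ratio: 1.77

Support ratio = 75406 / (35914 + 6715) = 75406 / 42629 = 1.77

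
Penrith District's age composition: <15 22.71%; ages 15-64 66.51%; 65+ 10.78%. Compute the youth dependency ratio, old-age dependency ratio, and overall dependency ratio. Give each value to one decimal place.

Youth dependency ratio = 22.71 / 66.51 × 100 = 34.1
Old-age dependency ratio = 10.78 / 66.51 × 100 = 16.2
Total dependency ratio = (22.71 + 10.78) / 66.51 × 100 = 33.49 / 66.51 × 100 = 50.4

Youth dependency ratio: 34.1
Old-age dependency ratio: 16.2
Total dependency ratio: 50.4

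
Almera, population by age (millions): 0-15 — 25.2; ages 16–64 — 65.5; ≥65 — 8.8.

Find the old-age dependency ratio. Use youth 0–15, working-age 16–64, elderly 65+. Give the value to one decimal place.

Old-age dependency ratio: 13.4

Old-age dependency ratio = 8.8 / 65.5 × 100 = 13.4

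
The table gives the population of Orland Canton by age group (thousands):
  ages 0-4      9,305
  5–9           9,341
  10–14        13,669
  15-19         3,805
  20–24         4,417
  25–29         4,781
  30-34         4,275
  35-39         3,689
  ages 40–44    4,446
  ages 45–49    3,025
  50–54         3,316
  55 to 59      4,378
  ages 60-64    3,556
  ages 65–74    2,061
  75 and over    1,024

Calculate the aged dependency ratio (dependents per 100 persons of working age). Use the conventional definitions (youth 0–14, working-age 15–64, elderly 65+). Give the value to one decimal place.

Old-age dependency ratio: 7.8

0–14: 9,305 + 9,341 + 13,669 = 32,315
15–64: 3,805 + 4,417 + 4,781 + 4,275 + 3,689 + 4,446 + 3,025 + 3,316 + 4,378 + 3,556 = 39,688
65+: 2,061 + 1,024 = 3,085
Old-age dependency ratio = 3,085 / 39,688 × 100 = 7.8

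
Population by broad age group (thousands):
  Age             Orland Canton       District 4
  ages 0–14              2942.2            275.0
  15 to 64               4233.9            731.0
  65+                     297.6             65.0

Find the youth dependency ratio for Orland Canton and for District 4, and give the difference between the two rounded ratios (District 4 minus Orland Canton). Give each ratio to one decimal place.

Orland Canton: 2942.2 / 4233.9 × 100 = 69.5
District 4: 275.0 / 731.0 × 100 = 37.6

Orland Canton: 69.5
District 4: 37.6
Difference: -31.9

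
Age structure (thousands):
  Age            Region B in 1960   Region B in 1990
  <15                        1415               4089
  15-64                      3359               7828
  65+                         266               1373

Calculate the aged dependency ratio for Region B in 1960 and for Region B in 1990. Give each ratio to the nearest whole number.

Region B in 1960: 8
Region B in 1990: 18

Region B in 1960: 266 / 3359 × 100 = 8
Region B in 1990: 1373 / 7828 × 100 = 18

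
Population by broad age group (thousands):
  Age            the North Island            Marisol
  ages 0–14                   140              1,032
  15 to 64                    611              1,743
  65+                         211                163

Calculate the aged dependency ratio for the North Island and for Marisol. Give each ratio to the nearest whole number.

the North Island: 35
Marisol: 9

the North Island: 211 / 611 × 100 = 35
Marisol: 163 / 1,743 × 100 = 9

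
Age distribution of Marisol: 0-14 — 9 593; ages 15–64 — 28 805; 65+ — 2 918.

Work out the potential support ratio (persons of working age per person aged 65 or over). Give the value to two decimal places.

Potential support ratio = 28 805 / 2 918 = 9.87

Potential support ratio: 9.87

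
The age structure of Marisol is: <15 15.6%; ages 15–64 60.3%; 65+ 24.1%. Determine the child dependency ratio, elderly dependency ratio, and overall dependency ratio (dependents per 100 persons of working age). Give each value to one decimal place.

Youth dependency ratio: 25.9
Old-age dependency ratio: 40.0
Total dependency ratio: 65.8

Youth dependency ratio = 15.6 / 60.3 × 100 = 25.9
Old-age dependency ratio = 24.1 / 60.3 × 100 = 40.0
Total dependency ratio = (15.6 + 24.1) / 60.3 × 100 = 39.7 / 60.3 × 100 = 65.8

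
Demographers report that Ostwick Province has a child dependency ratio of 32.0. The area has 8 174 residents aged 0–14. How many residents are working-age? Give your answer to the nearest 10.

Youth dependency ratio = youth / working-age × 100
32.0 = 8 174 / W × 100
⇒ 25 540

Working-age: 25 540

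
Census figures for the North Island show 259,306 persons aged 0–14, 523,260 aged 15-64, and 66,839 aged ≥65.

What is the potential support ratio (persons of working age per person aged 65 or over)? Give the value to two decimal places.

Potential support ratio: 7.83

Potential support ratio = 523,260 / 66,839 = 7.83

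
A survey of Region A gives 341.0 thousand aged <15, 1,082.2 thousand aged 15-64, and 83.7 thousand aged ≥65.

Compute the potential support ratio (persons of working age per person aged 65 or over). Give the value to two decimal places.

Potential support ratio: 12.93

Potential support ratio = 1,082.2 / 83.7 = 12.93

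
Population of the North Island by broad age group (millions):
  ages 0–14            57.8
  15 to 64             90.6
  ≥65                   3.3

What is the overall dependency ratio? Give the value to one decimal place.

Total dependency ratio = (57.8 + 3.3) / 90.6 × 100 = 61.1 / 90.6 × 100 = 67.4

Total dependency ratio: 67.4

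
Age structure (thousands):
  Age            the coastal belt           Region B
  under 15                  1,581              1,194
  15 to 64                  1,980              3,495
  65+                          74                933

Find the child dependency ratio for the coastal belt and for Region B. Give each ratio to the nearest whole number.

the coastal belt: 80
Region B: 34

the coastal belt: 1,581 / 1,980 × 100 = 80
Region B: 1,194 / 3,495 × 100 = 34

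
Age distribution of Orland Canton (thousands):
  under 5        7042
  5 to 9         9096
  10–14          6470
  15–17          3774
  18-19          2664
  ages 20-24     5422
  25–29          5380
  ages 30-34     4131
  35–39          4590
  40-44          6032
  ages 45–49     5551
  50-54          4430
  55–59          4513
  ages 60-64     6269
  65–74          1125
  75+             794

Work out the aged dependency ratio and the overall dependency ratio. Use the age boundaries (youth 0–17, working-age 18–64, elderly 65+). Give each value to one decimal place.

Old-age dependency ratio: 3.9
Total dependency ratio: 57.8

0–17: 7042 + 9096 + 6470 + 3774 = 26382
18–64: 2664 + 5422 + 5380 + 4131 + 4590 + 6032 + 5551 + 4430 + 4513 + 6269 = 48982
65+: 1125 + 794 = 1919
Old-age dependency ratio = 1919 / 48982 × 100 = 3.9
Total dependency ratio = (26382 + 1919) / 48982 × 100 = 28301 / 48982 × 100 = 57.8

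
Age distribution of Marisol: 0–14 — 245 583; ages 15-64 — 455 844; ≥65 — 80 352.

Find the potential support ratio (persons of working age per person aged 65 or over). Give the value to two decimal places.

Potential support ratio: 5.67

Potential support ratio = 455 844 / 80 352 = 5.67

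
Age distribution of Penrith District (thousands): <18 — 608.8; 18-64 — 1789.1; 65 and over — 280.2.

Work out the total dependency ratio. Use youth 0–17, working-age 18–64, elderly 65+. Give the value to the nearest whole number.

Total dependency ratio = (608.8 + 280.2) / 1789.1 × 100 = 889.0 / 1789.1 × 100 = 50

Total dependency ratio: 50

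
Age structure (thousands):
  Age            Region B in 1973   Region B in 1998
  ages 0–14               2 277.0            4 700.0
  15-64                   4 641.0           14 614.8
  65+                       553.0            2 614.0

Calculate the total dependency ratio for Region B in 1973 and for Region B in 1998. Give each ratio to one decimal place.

Region B in 1973: (2 277.0 + 553.0) / 4 641.0 × 100 = 2 830.0 / 4 641.0 × 100 = 61.0
Region B in 1998: (4 700.0 + 2 614.0) / 14 614.8 × 100 = 7 314.0 / 14 614.8 × 100 = 50.0

Region B in 1973: 61.0
Region B in 1998: 50.0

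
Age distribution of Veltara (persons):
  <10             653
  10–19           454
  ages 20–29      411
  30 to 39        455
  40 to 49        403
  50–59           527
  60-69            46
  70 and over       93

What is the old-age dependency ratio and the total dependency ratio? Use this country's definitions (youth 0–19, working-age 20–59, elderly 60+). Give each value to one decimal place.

0–19: 653 + 454 = 1107
20–59: 411 + 455 + 403 + 527 = 1796
60+: 46 + 93 = 139
Old-age dependency ratio = 139 / 1796 × 100 = 7.7
Total dependency ratio = (1107 + 139) / 1796 × 100 = 1246 / 1796 × 100 = 69.4

Old-age dependency ratio: 7.7
Total dependency ratio: 69.4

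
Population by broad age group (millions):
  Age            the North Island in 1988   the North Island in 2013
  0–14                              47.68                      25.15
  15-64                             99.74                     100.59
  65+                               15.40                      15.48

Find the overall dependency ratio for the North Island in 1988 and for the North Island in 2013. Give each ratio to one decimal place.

the North Island in 1988: 63.2
the North Island in 2013: 40.4

the North Island in 1988: (47.68 + 15.40) / 99.74 × 100 = 63.08 / 99.74 × 100 = 63.2
the North Island in 2013: (25.15 + 15.48) / 100.59 × 100 = 40.63 / 100.59 × 100 = 40.4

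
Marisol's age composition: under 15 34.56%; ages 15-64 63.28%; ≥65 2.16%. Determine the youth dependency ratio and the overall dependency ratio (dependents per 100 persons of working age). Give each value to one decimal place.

Youth dependency ratio = 34.56 / 63.28 × 100 = 54.6
Total dependency ratio = (34.56 + 2.16) / 63.28 × 100 = 36.72 / 63.28 × 100 = 58.0

Youth dependency ratio: 54.6
Total dependency ratio: 58.0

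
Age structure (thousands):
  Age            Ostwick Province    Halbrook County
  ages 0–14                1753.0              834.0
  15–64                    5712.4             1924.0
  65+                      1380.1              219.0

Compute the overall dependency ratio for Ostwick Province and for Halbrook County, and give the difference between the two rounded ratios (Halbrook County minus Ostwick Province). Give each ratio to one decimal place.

Ostwick Province: (1753.0 + 1380.1) / 5712.4 × 100 = 3133.1 / 5712.4 × 100 = 54.8
Halbrook County: (834.0 + 219.0) / 1924.0 × 100 = 1053.0 / 1924.0 × 100 = 54.7

Ostwick Province: 54.8
Halbrook County: 54.7
Difference: -0.1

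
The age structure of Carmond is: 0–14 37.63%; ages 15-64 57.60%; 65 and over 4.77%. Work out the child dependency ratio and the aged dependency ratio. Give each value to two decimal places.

Youth dependency ratio = 37.63 / 57.60 × 100 = 65.33
Old-age dependency ratio = 4.77 / 57.60 × 100 = 8.28

Youth dependency ratio: 65.33
Old-age dependency ratio: 8.28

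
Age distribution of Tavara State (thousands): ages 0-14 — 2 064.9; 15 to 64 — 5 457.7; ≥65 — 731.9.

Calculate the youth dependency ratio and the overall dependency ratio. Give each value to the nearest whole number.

Youth dependency ratio: 38
Total dependency ratio: 51

Youth dependency ratio = 2 064.9 / 5 457.7 × 100 = 38
Total dependency ratio = (2 064.9 + 731.9) / 5 457.7 × 100 = 2 796.8 / 5 457.7 × 100 = 51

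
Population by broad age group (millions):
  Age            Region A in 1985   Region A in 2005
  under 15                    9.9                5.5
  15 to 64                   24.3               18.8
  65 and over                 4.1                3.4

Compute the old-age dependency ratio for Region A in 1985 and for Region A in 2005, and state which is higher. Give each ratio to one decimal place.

Region A in 1985: 16.9
Region A in 2005: 18.1
Higher: Region A in 2005

Region A in 1985: 4.1 / 24.3 × 100 = 16.9
Region A in 2005: 3.4 / 18.8 × 100 = 18.1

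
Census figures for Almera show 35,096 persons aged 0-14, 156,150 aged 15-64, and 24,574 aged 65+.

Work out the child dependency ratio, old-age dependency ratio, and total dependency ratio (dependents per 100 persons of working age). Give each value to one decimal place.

Youth dependency ratio: 22.5
Old-age dependency ratio: 15.7
Total dependency ratio: 38.2

Youth dependency ratio = 35,096 / 156,150 × 100 = 22.5
Old-age dependency ratio = 24,574 / 156,150 × 100 = 15.7
Total dependency ratio = (35,096 + 24,574) / 156,150 × 100 = 59,670 / 156,150 × 100 = 38.2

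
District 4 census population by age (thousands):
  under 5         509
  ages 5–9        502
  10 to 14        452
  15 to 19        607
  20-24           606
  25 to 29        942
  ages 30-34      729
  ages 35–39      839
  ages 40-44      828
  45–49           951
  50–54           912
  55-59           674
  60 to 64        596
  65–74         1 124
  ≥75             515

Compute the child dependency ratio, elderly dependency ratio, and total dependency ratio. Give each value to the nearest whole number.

Youth dependency ratio: 19
Old-age dependency ratio: 21
Total dependency ratio: 40

0–14: 509 + 502 + 452 = 1 463
15–64: 607 + 606 + 942 + 729 + 839 + 828 + 951 + 912 + 674 + 596 = 7 684
65+: 1 124 + 515 = 1 639
Youth dependency ratio = 1 463 / 7 684 × 100 = 19
Old-age dependency ratio = 1 639 / 7 684 × 100 = 21
Total dependency ratio = (1 463 + 1 639) / 7 684 × 100 = 3 102 / 7 684 × 100 = 40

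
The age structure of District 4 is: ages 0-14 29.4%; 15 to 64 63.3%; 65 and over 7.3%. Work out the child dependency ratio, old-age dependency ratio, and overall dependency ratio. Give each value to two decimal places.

Youth dependency ratio = 29.4 / 63.3 × 100 = 46.45
Old-age dependency ratio = 7.3 / 63.3 × 100 = 11.53
Total dependency ratio = (29.4 + 7.3) / 63.3 × 100 = 36.7 / 63.3 × 100 = 57.98

Youth dependency ratio: 46.45
Old-age dependency ratio: 11.53
Total dependency ratio: 57.98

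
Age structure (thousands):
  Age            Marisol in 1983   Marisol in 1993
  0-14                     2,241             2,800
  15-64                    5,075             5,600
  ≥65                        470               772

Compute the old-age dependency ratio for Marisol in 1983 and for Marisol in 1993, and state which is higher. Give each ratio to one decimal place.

Marisol in 1983: 9.3
Marisol in 1993: 13.8
Higher: Marisol in 1993

Marisol in 1983: 470 / 5,075 × 100 = 9.3
Marisol in 1993: 772 / 5,600 × 100 = 13.8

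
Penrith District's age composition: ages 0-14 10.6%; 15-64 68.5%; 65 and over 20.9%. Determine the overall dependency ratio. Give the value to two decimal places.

Total dependency ratio = (10.6 + 20.9) / 68.5 × 100 = 31.5 / 68.5 × 100 = 45.99

Total dependency ratio: 45.99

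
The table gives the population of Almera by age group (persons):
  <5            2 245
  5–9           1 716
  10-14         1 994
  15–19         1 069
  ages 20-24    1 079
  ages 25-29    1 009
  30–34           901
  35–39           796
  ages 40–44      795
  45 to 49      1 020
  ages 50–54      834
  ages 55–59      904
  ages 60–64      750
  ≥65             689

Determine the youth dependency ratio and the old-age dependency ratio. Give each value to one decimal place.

0–14: 2 245 + 1 716 + 1 994 = 5 955
15–64: 1 069 + 1 079 + 1 009 + 901 + 796 + 795 + 1 020 + 834 + 904 + 750 = 9 157
65+: 689
Youth dependency ratio = 5 955 / 9 157 × 100 = 65.0
Old-age dependency ratio = 689 / 9 157 × 100 = 7.5

Youth dependency ratio: 65.0
Old-age dependency ratio: 7.5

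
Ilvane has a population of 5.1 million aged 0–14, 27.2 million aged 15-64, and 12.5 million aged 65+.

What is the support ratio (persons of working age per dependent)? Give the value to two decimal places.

Support ratio = 27.2 / (5.1 + 12.5) = 27.2 / 17.6 = 1.55

Support ratio: 1.55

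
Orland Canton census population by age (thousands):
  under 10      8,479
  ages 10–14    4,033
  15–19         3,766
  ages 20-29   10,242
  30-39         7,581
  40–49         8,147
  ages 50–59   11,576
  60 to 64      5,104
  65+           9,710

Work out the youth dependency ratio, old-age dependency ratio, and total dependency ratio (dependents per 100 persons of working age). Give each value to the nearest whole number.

Youth dependency ratio: 27
Old-age dependency ratio: 21
Total dependency ratio: 48

0–14: 8,479 + 4,033 = 12,512
15–64: 3,766 + 10,242 + 7,581 + 8,147 + 11,576 + 5,104 = 46,416
65+: 9,710
Youth dependency ratio = 12,512 / 46,416 × 100 = 27
Old-age dependency ratio = 9,710 / 46,416 × 100 = 21
Total dependency ratio = (12,512 + 9,710) / 46,416 × 100 = 22,222 / 46,416 × 100 = 48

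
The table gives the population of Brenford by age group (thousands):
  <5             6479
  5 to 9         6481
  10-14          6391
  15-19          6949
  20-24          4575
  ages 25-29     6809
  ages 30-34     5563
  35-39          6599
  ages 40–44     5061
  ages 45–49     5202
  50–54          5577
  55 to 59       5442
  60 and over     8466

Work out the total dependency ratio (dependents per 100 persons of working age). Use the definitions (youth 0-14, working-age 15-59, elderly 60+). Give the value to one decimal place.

Total dependency ratio: 53.7

0–14: 6479 + 6481 + 6391 = 19351
15–59: 6949 + 4575 + 6809 + 5563 + 6599 + 5061 + 5202 + 5577 + 5442 = 51777
60+: 8466
Total dependency ratio = (19351 + 8466) / 51777 × 100 = 27817 / 51777 × 100 = 53.7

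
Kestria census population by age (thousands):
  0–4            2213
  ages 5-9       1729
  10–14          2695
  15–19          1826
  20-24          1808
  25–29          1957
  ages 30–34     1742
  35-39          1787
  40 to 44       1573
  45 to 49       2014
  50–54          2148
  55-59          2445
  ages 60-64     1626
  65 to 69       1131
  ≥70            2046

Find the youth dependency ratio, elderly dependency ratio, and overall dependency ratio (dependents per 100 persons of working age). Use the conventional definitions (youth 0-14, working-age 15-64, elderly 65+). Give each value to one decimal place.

0–14: 2213 + 1729 + 2695 = 6637
15–64: 1826 + 1808 + 1957 + 1742 + 1787 + 1573 + 2014 + 2148 + 2445 + 1626 = 18926
65+: 1131 + 2046 = 3177
Youth dependency ratio = 6637 / 18926 × 100 = 35.1
Old-age dependency ratio = 3177 / 18926 × 100 = 16.8
Total dependency ratio = (6637 + 3177) / 18926 × 100 = 9814 / 18926 × 100 = 51.9

Youth dependency ratio: 35.1
Old-age dependency ratio: 16.8
Total dependency ratio: 51.9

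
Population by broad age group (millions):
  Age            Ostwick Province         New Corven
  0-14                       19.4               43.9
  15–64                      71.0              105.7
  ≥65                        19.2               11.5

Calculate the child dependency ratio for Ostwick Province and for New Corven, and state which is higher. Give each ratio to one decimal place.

Ostwick Province: 27.3
New Corven: 41.5
Higher: New Corven

Ostwick Province: 19.4 / 71.0 × 100 = 27.3
New Corven: 43.9 / 105.7 × 100 = 41.5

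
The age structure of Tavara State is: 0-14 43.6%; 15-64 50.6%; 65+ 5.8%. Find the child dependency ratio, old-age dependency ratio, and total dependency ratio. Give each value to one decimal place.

Youth dependency ratio = 43.6 / 50.6 × 100 = 86.2
Old-age dependency ratio = 5.8 / 50.6 × 100 = 11.5
Total dependency ratio = (43.6 + 5.8) / 50.6 × 100 = 49.4 / 50.6 × 100 = 97.6

Youth dependency ratio: 86.2
Old-age dependency ratio: 11.5
Total dependency ratio: 97.6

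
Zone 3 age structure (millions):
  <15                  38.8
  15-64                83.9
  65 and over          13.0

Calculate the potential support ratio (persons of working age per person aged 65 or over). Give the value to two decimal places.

Potential support ratio = 83.9 / 13.0 = 6.45

Potential support ratio: 6.45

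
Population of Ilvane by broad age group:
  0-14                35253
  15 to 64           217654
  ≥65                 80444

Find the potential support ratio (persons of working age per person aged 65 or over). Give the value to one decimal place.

Potential support ratio: 2.7

Potential support ratio = 217654 / 80444 = 2.7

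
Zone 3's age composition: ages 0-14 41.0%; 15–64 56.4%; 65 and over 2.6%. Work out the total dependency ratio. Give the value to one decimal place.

Total dependency ratio: 77.3

Total dependency ratio = (41.0 + 2.6) / 56.4 × 100 = 43.6 / 56.4 × 100 = 77.3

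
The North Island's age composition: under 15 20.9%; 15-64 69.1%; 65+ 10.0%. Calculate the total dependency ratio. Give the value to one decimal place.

Total dependency ratio: 44.7

Total dependency ratio = (20.9 + 10.0) / 69.1 × 100 = 30.9 / 69.1 × 100 = 44.7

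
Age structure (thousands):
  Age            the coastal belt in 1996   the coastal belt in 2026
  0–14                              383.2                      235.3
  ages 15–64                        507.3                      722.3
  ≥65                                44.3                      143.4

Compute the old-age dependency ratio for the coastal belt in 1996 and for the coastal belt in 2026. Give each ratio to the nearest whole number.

the coastal belt in 1996: 44.3 / 507.3 × 100 = 9
the coastal belt in 2026: 143.4 / 722.3 × 100 = 20

the coastal belt in 1996: 9
the coastal belt in 2026: 20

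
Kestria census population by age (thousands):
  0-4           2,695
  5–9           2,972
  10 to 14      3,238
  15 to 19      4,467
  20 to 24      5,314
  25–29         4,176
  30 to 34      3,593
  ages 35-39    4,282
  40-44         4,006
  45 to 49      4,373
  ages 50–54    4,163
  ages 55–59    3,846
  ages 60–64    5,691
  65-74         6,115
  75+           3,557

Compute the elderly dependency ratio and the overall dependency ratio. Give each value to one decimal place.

Old-age dependency ratio: 22.0
Total dependency ratio: 42.3

0–14: 2,695 + 2,972 + 3,238 = 8,905
15–64: 4,467 + 5,314 + 4,176 + 3,593 + 4,282 + 4,006 + 4,373 + 4,163 + 3,846 + 5,691 = 43,911
65+: 6,115 + 3,557 = 9,672
Old-age dependency ratio = 9,672 / 43,911 × 100 = 22.0
Total dependency ratio = (8,905 + 9,672) / 43,911 × 100 = 18,577 / 43,911 × 100 = 42.3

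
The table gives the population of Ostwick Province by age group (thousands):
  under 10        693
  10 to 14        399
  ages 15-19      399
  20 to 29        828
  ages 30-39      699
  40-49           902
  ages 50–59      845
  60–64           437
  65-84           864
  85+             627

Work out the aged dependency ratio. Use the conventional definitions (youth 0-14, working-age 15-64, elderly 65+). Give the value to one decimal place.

Old-age dependency ratio: 36.3

0–14: 693 + 399 = 1,092
15–64: 399 + 828 + 699 + 902 + 845 + 437 = 4,110
65+: 864 + 627 = 1,491
Old-age dependency ratio = 1,491 / 4,110 × 100 = 36.3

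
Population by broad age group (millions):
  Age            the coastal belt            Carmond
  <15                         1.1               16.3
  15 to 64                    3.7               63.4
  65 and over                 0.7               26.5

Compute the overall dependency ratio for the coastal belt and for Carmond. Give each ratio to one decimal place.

the coastal belt: (1.1 + 0.7) / 3.7 × 100 = 1.8 / 3.7 × 100 = 48.6
Carmond: (16.3 + 26.5) / 63.4 × 100 = 42.8 / 63.4 × 100 = 67.5

the coastal belt: 48.6
Carmond: 67.5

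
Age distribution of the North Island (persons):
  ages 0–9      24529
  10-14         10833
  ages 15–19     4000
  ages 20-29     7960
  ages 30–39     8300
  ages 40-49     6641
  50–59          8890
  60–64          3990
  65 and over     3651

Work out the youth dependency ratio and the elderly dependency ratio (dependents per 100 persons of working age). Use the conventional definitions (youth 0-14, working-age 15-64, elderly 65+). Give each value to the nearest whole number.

0–14: 24529 + 10833 = 35362
15–64: 4000 + 7960 + 8300 + 6641 + 8890 + 3990 = 39781
65+: 3651
Youth dependency ratio = 35362 / 39781 × 100 = 89
Old-age dependency ratio = 3651 / 39781 × 100 = 9

Youth dependency ratio: 89
Old-age dependency ratio: 9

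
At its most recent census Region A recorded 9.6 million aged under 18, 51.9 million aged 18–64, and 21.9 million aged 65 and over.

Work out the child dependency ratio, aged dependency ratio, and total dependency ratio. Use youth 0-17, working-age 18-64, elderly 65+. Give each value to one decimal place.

Youth dependency ratio: 18.5
Old-age dependency ratio: 42.2
Total dependency ratio: 60.7

Youth dependency ratio = 9.6 / 51.9 × 100 = 18.5
Old-age dependency ratio = 21.9 / 51.9 × 100 = 42.2
Total dependency ratio = (9.6 + 21.9) / 51.9 × 100 = 31.5 / 51.9 × 100 = 60.7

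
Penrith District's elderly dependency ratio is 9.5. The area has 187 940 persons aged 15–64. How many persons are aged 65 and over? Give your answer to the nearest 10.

Aged 65 and over: 17 850

Old-age dependency ratio = elderly / working-age × 100
9.5 = E / 187 940 × 100
⇒ 17 850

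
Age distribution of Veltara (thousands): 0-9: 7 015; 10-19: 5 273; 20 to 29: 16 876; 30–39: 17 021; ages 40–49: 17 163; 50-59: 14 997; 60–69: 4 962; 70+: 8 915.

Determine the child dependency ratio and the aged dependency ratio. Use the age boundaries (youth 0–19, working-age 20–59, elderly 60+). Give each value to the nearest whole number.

0–19: 7 015 + 5 273 = 12 288
20–59: 16 876 + 17 021 + 17 163 + 14 997 = 66 057
60+: 4 962 + 8 915 = 13 877
Youth dependency ratio = 12 288 / 66 057 × 100 = 19
Old-age dependency ratio = 13 877 / 66 057 × 100 = 21

Youth dependency ratio: 19
Old-age dependency ratio: 21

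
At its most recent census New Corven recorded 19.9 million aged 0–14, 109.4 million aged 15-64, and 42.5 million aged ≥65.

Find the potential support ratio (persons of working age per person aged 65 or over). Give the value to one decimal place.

Potential support ratio: 2.6

Potential support ratio = 109.4 / 42.5 = 2.6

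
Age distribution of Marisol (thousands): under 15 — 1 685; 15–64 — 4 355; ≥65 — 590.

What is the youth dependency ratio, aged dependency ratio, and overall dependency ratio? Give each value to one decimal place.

Youth dependency ratio: 38.7
Old-age dependency ratio: 13.5
Total dependency ratio: 52.2

Youth dependency ratio = 1 685 / 4 355 × 100 = 38.7
Old-age dependency ratio = 590 / 4 355 × 100 = 13.5
Total dependency ratio = (1 685 + 590) / 4 355 × 100 = 2 275 / 4 355 × 100 = 52.2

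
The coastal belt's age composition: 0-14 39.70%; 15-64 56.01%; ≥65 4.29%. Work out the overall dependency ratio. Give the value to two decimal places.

Total dependency ratio = (39.70 + 4.29) / 56.01 × 100 = 43.99 / 56.01 × 100 = 78.54

Total dependency ratio: 78.54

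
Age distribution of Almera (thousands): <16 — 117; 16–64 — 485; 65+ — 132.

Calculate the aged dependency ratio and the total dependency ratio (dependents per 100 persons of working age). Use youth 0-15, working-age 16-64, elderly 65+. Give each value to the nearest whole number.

Old-age dependency ratio = 132 / 485 × 100 = 27
Total dependency ratio = (117 + 132) / 485 × 100 = 249 / 485 × 100 = 51

Old-age dependency ratio: 27
Total dependency ratio: 51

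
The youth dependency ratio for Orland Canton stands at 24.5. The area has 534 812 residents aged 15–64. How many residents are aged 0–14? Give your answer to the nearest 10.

Youth dependency ratio = youth / working-age × 100
24.5 = Y / 534 812 × 100
⇒ 131 030

Aged 0–14: 131 030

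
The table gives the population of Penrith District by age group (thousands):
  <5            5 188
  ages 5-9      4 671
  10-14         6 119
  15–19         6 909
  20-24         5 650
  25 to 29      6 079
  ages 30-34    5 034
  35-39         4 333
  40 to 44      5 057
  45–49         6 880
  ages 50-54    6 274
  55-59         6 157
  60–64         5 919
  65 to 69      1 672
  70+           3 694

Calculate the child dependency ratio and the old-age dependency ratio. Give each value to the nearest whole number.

0–14: 5 188 + 4 671 + 6 119 = 15 978
15–64: 6 909 + 5 650 + 6 079 + 5 034 + 4 333 + 5 057 + 6 880 + 6 274 + 6 157 + 5 919 = 58 292
65+: 1 672 + 3 694 = 5 366
Youth dependency ratio = 15 978 / 58 292 × 100 = 27
Old-age dependency ratio = 5 366 / 58 292 × 100 = 9

Youth dependency ratio: 27
Old-age dependency ratio: 9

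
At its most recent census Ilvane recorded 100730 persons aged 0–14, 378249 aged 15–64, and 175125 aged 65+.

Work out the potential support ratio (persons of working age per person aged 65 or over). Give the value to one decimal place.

Potential support ratio = 378249 / 175125 = 2.2

Potential support ratio: 2.2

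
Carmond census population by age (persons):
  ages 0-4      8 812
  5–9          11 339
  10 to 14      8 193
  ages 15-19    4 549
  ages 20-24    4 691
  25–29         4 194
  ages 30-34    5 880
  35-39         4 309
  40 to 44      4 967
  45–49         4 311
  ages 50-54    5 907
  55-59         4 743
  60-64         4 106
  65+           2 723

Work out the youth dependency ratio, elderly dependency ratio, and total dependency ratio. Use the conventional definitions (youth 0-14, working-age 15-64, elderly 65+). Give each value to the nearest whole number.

Youth dependency ratio: 59
Old-age dependency ratio: 6
Total dependency ratio: 65

0–14: 8 812 + 11 339 + 8 193 = 28 344
15–64: 4 549 + 4 691 + 4 194 + 5 880 + 4 309 + 4 967 + 4 311 + 5 907 + 4 743 + 4 106 = 47 657
65+: 2 723
Youth dependency ratio = 28 344 / 47 657 × 100 = 59
Old-age dependency ratio = 2 723 / 47 657 × 100 = 6
Total dependency ratio = (28 344 + 2 723) / 47 657 × 100 = 31 067 / 47 657 × 100 = 65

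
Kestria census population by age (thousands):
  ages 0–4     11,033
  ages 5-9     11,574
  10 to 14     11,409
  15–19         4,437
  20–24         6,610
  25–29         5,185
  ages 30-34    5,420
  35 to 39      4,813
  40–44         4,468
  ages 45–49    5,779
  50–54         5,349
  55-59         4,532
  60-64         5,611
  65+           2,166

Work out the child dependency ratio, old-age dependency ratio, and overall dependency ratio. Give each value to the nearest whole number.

0–14: 11,033 + 11,574 + 11,409 = 34,016
15–64: 4,437 + 6,610 + 5,185 + 5,420 + 4,813 + 4,468 + 5,779 + 5,349 + 4,532 + 5,611 = 52,204
65+: 2,166
Youth dependency ratio = 34,016 / 52,204 × 100 = 65
Old-age dependency ratio = 2,166 / 52,204 × 100 = 4
Total dependency ratio = (34,016 + 2,166) / 52,204 × 100 = 36,182 / 52,204 × 100 = 69

Youth dependency ratio: 65
Old-age dependency ratio: 4
Total dependency ratio: 69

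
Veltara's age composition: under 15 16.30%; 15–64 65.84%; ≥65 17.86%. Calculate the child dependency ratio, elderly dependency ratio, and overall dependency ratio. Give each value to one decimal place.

Youth dependency ratio = 16.30 / 65.84 × 100 = 24.8
Old-age dependency ratio = 17.86 / 65.84 × 100 = 27.1
Total dependency ratio = (16.30 + 17.86) / 65.84 × 100 = 34.16 / 65.84 × 100 = 51.9

Youth dependency ratio: 24.8
Old-age dependency ratio: 27.1
Total dependency ratio: 51.9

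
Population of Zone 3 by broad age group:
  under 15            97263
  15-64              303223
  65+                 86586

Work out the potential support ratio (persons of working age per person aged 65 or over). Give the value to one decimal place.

Potential support ratio: 3.5

Potential support ratio = 303223 / 86586 = 3.5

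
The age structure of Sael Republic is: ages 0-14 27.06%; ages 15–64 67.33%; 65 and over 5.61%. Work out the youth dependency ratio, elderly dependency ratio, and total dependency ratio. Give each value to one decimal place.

Youth dependency ratio = 27.06 / 67.33 × 100 = 40.2
Old-age dependency ratio = 5.61 / 67.33 × 100 = 8.3
Total dependency ratio = (27.06 + 5.61) / 67.33 × 100 = 32.67 / 67.33 × 100 = 48.5

Youth dependency ratio: 40.2
Old-age dependency ratio: 8.3
Total dependency ratio: 48.5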